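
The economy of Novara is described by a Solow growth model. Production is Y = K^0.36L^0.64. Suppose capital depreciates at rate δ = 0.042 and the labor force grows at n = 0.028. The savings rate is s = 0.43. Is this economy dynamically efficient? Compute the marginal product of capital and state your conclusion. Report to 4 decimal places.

dynamically inefficient; MPK ≈ 0.0586

Capital per worker breaks even when investment replaces (n + δ)·k; here n + δ = 0.07.
Steady-state k*: s·k^0.36 = 0.07·k gives k* = (0.43/0.07)^(1/0.64) ≈ 17.0541.
MPK = 0.36·17.0541^(-0.64) ≈ 0.0586.
MPK < n+δ = 0.07, so the economy is dynamically inefficient (over-saving).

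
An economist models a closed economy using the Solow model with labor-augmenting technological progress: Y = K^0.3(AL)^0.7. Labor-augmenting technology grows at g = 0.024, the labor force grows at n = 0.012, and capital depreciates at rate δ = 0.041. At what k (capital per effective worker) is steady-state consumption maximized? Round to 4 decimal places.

The effective depreciation rate is n + g + δ = 0.012 + 0.024 + 0.041 = 0.077.
Maximizing c = f(k) − (n+g+δ)·k gives f'(k) = n+g+δ, i.e. 0.3·k^(0.3−1) = 0.077, so k_gold = (0.3/0.077)^(1/0.7) ≈ 6.9784.

k_gold ≈ 6.9784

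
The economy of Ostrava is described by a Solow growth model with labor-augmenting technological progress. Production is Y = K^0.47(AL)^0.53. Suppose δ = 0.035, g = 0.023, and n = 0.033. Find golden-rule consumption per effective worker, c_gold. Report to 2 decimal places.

n + g + δ = 0.033 + 0.023 + 0.035 = 0.091.
Golden rule sets MPK = n+g+δ: 0.47·k^(0.47−1) = 0.091, so k_gold = (0.47/0.091)^(1/0.53) ≈ 22.1508.
y_gold = 22.1508^0.47 ≈ 4.2888.
c_gold = y_gold − (n+g+δ)·k_gold = 4.2888 − 0.091·22.1508 ≈ 2.2730.

c_gold ≈ 2.27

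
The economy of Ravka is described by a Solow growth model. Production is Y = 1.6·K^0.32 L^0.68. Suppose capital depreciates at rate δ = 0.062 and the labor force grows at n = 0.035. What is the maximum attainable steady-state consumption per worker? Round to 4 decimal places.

c_gold ≈ 2.3803

n + δ = 0.035 + 0.062 = 0.097.
Setting f'(k) = n+δ gives 0.32·1.6·k^(0.32−1) = 0.097, hence k_gold = (0.32·1.6/0.097)^(1/0.68) ≈ 11.5478.
y_gold = 1.6·11.5478^0.32 ≈ 3.5004.
c_gold = y_gold − (n+δ)·k_gold = 3.5004 − 0.097·11.5478 ≈ 2.3803.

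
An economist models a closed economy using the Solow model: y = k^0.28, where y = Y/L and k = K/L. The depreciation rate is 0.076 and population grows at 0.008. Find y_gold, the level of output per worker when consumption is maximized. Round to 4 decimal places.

y_gold ≈ 1.5971

Break-even investment rate: n + δ = 0.008 + 0.076 = 0.084.
Setting f'(k) = n+δ gives 0.28·k^(0.28−1) = 0.084, hence k_gold = (0.28/0.084)^(1/0.72) ≈ 5.3238.
Output: y_gold = k_gold^0.28 = 5.3238^0.28 ≈ 1.5971.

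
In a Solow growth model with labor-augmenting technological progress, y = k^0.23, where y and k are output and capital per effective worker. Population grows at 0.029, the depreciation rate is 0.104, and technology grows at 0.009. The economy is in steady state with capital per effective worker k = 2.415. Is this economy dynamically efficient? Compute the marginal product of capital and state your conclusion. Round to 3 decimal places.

The effective depreciation rate is n + g + δ = 0.029 + 0.009 + 0.104 = 0.142.
MPK = 0.23·k^(0.23−1) = 0.23·2.415^(-0.77) ≈ 0.1166.
MPK < 0.142, so the economy is dynamically inefficient (over-saving).

dynamically inefficient; MPK ≈ 0.117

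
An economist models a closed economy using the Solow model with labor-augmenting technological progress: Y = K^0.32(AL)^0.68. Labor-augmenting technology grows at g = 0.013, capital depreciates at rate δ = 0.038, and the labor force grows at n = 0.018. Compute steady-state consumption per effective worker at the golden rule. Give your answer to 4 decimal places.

The effective depreciation rate is n + g + δ = 0.018 + 0.013 + 0.038 = 0.069.
Maximizing c = f(k) − (n+g+δ)·k gives f'(k) = n+g+δ, i.e. 0.32·k^(0.32−1) = 0.069, so k_gold = (0.32/0.069)^(1/0.68) ≈ 9.5467.
y_gold = 9.5467^0.32 ≈ 2.0585.
c_gold = y_gold − (n+g+δ)·k_gold = 2.0585 − 0.069·9.5467 ≈ 1.3998.

c_gold ≈ 1.3998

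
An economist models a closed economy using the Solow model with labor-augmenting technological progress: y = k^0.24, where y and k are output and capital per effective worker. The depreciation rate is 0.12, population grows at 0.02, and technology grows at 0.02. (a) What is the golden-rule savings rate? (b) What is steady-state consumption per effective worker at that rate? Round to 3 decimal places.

(a) s_gold = 0.240; (b) c_gold ≈ 0.864

Break-even investment rate: n + g + δ = 0.02 + 0.02 + 0.12 = 0.16.
For Cobb-Douglas, s_gold equals capital's share: s_gold = 0.24.
Golden rule sets MPK = n+g+δ: 0.24·k^(0.24−1) = 0.16, so k_gold = (0.24/0.16)^(1/0.76) ≈ 1.7049.
y_gold = 1.7049^0.24 ≈ 1.1366; c_gold = (1−0.24)·y_gold ≈ 0.8638.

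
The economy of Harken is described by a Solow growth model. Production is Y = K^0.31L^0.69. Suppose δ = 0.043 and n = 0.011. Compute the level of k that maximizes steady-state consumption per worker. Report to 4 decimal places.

k_gold ≈ 12.5879

Capital per worker breaks even when investment replaces (n + δ)·k; here n + δ = 0.054.
Setting f'(k) = n+δ gives 0.31·k^(0.31−1) = 0.054, hence k_gold = (0.31/0.054)^(1/0.69) ≈ 12.5879.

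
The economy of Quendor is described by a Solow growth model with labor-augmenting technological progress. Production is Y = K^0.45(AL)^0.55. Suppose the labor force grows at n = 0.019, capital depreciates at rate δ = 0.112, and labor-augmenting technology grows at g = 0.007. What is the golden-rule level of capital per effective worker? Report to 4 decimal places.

k_gold ≈ 8.5770

Break-even investment rate: n + g + δ = 0.019 + 0.007 + 0.112 = 0.138.
At the golden rule the marginal product of capital equals n+g+δ: 0.45·k^(0.45−1) = 0.138. Solving, k_gold = (0.45/0.138)^(1/0.55) ≈ 8.5770.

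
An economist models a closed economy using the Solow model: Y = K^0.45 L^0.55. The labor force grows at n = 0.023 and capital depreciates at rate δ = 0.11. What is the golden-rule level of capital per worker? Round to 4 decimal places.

Break-even investment rate: n + δ = 0.023 + 0.11 = 0.133.
Golden rule sets MPK = n+δ: 0.45·k^(0.45−1) = 0.133, so k_gold = (0.45/0.133)^(1/0.55) ≈ 9.1722.

k_gold ≈ 9.1722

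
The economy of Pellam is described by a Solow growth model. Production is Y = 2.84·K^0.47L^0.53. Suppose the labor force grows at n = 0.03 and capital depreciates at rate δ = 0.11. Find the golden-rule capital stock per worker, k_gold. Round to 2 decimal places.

n + δ = 0.03 + 0.11 = 0.14.
Maximizing c = f(k) − (n+δ)·k gives f'(k) = n+δ, i.e. 0.47·2.84·k^(0.47−1) = 0.14, so k_gold = (0.47·2.84/0.14)^(1/0.53) ≈ 70.4228.

k_gold ≈ 70.42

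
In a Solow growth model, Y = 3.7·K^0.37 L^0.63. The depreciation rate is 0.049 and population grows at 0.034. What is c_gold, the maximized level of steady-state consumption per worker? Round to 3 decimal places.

c_gold ≈ 12.091

Capital per worker breaks even when investment replaces (n + δ)·k; here n + δ = 0.083.
Setting f'(k) = n+δ gives 0.37·3.7·k^(0.37−1) = 0.083, hence k_gold = (0.37·3.7/0.083)^(1/0.63) ≈ 85.5584.
y_gold = 3.7·85.5584^0.37 ≈ 19.1928.
c_gold = y_gold − (n+δ)·k_gold = 19.1928 − 0.083·85.5584 ≈ 12.0915.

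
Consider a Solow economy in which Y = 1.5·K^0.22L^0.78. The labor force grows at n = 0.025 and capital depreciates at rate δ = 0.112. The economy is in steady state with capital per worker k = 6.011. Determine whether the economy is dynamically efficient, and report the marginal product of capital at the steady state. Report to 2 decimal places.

dynamically inefficient; MPK ≈ 0.08

n + δ = 0.025 + 0.112 = 0.137.
MPK = 0.22·1.5·k^(0.22−1) = 0.22·1.5·6.011^(-0.78) ≈ 0.0815.
MPK < 0.137, so the economy is dynamically inefficient (over-saving).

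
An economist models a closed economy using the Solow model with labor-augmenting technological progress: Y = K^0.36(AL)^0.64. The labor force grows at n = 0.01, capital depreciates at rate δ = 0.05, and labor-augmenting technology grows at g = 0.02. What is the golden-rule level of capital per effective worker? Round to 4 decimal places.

The effective depreciation rate is n + g + δ = 0.01 + 0.02 + 0.05 = 0.08.
Setting f'(k) = n+g+δ gives 0.36·k^(0.36−1) = 0.08, hence k_gold = (0.36/0.08)^(1/0.64) ≈ 10.4868.

k_gold ≈ 10.4868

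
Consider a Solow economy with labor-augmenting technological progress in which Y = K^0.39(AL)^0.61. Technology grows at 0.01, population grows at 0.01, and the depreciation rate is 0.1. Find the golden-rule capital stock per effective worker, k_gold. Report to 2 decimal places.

k_gold ≈ 6.90

Break-even investment rate: n + g + δ = 0.01 + 0.01 + 0.1 = 0.12.
Golden rule sets MPK = n+g+δ: 0.39·k^(0.39−1) = 0.12, so k_gold = (0.39/0.12)^(1/0.61) ≈ 6.9048.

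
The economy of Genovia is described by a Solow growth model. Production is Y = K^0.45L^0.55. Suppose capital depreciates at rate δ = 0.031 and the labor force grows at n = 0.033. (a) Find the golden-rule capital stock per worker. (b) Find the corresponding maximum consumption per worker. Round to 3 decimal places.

(a) k_gold ≈ 34.678; (b) c_gold ≈ 2.713

Capital per worker breaks even when investment replaces (n + δ)·k; here n + δ = 0.064.
Maximizing c = f(k) − (n+δ)·k gives f'(k) = n+δ, i.e. 0.45·k^(0.45−1) = 0.064, so k_gold = (0.45/0.064)^(1/0.55) ≈ 34.6784.
y_gold = 34.6784^0.45 ≈ 4.9320; c_gold = y_gold − 0.064·k_gold ≈ 2.7126.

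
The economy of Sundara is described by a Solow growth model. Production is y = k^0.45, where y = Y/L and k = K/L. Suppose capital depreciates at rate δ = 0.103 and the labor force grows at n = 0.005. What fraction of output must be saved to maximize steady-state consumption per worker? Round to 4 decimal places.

Capital per worker breaks even when investment replaces (n + δ)·k; here n + δ = 0.108.
At the golden rule MPK = n+δ, and in any Cobb-Douglas steady state s = (n+δ)·k/y = MPK·k/y = capital's share 0.45.

s_gold = 0.4500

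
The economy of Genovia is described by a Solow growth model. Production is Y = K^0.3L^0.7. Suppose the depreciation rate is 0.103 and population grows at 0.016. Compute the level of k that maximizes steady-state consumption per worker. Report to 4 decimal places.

k_gold ≈ 3.7469

Capital per worker breaks even when investment replaces (n + δ)·k; here n + δ = 0.119.
Maximizing c = f(k) − (n+δ)·k gives f'(k) = n+δ, i.e. 0.3·k^(0.3−1) = 0.119, so k_gold = (0.3/0.119)^(1/0.7) ≈ 3.7469.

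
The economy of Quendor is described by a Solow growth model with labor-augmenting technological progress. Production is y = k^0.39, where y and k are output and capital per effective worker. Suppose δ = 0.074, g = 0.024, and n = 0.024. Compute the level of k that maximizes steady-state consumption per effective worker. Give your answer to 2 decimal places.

k_gold ≈ 6.72

Break-even investment rate: n + g + δ = 0.024 + 0.024 + 0.074 = 0.122.
Maximizing c = f(k) − (n+g+δ)·k gives f'(k) = n+g+δ, i.e. 0.39·k^(0.39−1) = 0.122, so k_gold = (0.39/0.122)^(1/0.61) ≈ 6.7202.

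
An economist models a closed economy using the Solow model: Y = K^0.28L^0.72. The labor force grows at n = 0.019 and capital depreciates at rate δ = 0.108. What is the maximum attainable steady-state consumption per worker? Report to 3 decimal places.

c_gold ≈ 0.979

The effective depreciation rate is n + δ = 0.019 + 0.108 = 0.127.
Golden rule sets MPK = n+δ: 0.28·k^(0.28−1) = 0.127, so k_gold = (0.28/0.127)^(1/0.72) ≈ 2.9983.
y_gold = 2.9983^0.28 ≈ 1.3600.
c_gold = y_gold − (n+δ)·k_gold = 1.3600 − 0.127·2.9983 ≈ 0.9792.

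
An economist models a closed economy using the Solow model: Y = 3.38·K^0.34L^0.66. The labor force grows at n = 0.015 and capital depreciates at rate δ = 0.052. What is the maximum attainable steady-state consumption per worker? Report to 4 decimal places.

The effective depreciation rate is n + δ = 0.015 + 0.052 = 0.067.
Golden rule sets MPK = n+δ: 0.34·3.38·k^(0.34−1) = 0.067, so k_gold = (0.34·3.38/0.067)^(1/0.66) ≈ 74.1623.
y_gold = 3.38·74.1623^0.34 ≈ 14.6143.
c_gold = y_gold − (n+δ)·k_gold = 14.6143 − 0.067·74.1623 ≈ 9.6455.

c_gold ≈ 9.6455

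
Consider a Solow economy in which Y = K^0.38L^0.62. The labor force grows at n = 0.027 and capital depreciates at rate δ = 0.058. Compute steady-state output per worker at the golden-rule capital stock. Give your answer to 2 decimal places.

The effective depreciation rate is n + δ = 0.027 + 0.058 = 0.085.
Maximizing c = f(k) − (n+δ)·k gives f'(k) = n+δ, i.e. 0.38·k^(0.38−1) = 0.085, so k_gold = (0.38/0.085)^(1/0.62) ≈ 11.1937.
Output: y_gold = k_gold^0.38 = 11.1937^0.38 ≈ 2.5039.

y_gold ≈ 2.50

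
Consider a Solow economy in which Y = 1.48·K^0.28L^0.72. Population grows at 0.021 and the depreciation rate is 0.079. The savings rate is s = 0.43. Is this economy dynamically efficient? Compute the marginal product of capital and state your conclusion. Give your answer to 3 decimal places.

The effective depreciation rate is n + δ = 0.021 + 0.079 = 0.1.
Steady-state k*: s·A·k^0.28 = 0.1·k gives k* = (0.43·1.48/0.1)^(1/0.72) ≈ 13.0705.
MPK = 0.28·1.48·13.0705^(-0.72) ≈ 0.0651.
MPK < n+δ = 0.1, so the economy is dynamically inefficient (over-saving).

dynamically inefficient; MPK ≈ 0.065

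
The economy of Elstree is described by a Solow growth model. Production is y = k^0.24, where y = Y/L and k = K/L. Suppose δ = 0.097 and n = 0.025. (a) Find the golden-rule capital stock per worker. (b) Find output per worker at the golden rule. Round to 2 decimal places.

(a) k_gold ≈ 2.44; (b) y_gold ≈ 1.24

n + δ = 0.025 + 0.097 = 0.122.
Setting f'(k) = n+δ gives 0.24·k^(0.24−1) = 0.122, hence k_gold = (0.24/0.122)^(1/0.76) ≈ 2.4358.
y_gold = 2.4358^0.24 ≈ 1.2382.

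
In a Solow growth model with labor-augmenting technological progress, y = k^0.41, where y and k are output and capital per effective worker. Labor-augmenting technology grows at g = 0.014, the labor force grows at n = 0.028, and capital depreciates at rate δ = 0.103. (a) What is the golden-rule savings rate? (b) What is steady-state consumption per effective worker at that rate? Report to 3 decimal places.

(a) s_gold = 0.410; (b) c_gold ≈ 1.215

Capital per effective worker breaks even when investment replaces (n + g + δ)·k; here n + g + δ = 0.145.
For Cobb-Douglas, s_gold equals capital's share: s_gold = 0.41.
At the golden rule the marginal product of capital equals n+g+δ: 0.41·k^(0.41−1) = 0.145. Solving, k_gold = (0.41/0.145)^(1/0.59) ≈ 5.8225.
y_gold = 5.8225^0.41 ≈ 2.0592; c_gold = (1−0.41)·y_gold ≈ 1.2149.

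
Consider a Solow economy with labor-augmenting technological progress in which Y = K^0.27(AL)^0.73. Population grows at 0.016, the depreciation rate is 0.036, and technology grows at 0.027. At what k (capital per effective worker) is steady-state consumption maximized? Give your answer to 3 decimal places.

k_gold ≈ 5.385

The effective depreciation rate is n + g + δ = 0.016 + 0.027 + 0.036 = 0.079.
At the golden rule the marginal product of capital equals n+g+δ: 0.27·k^(0.27−1) = 0.079. Solving, k_gold = (0.27/0.079)^(1/0.73) ≈ 5.3845.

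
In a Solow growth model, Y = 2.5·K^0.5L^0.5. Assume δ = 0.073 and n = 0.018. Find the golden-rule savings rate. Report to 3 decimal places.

s_gold = 0.500

n + δ = 0.018 + 0.073 = 0.091.
At the golden rule MPK = n+δ, and in any Cobb-Douglas steady state s = (n+δ)·k/y = MPK·k/y = capital's share 0.5.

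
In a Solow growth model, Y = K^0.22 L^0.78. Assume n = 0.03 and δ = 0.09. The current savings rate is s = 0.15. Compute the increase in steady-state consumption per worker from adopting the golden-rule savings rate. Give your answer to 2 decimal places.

The effective depreciation rate is n + δ = 0.03 + 0.09 = 0.12.
Current steady state (s = 0.15): k* = (0.15/0.12)^(1/0.78) ≈ 1.3312, y* = 1.3312^0.22 ≈ 1.0650, c* = (1−0.15)·1.0650 ≈ 0.9052.
Setting f'(k) = n+δ gives 0.22·k^(0.22−1) = 0.12, hence k_gold = (0.22/0.12)^(1/0.78) ≈ 2.1751.
y_gold = 2.1751^0.22 ≈ 1.1864, c_gold = y_gold − 0.12·k_gold ≈ 0.9254.
Gain: Δc = 0.9254 − 0.9052 ≈ 0.0202.

Δc ≈ 0.02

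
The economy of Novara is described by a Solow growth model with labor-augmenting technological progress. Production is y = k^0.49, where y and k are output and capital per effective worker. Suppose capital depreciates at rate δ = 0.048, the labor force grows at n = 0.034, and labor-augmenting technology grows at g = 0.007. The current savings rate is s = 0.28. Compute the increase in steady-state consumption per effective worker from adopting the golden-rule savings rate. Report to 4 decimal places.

Capital per effective worker breaks even when investment replaces (n + g + δ)·k; here n + g + δ = 0.089.
Current steady state (s = 0.28): k* = (0.28/0.089)^(1/0.51) ≈ 9.4627, y* = 9.4627^0.49 ≈ 3.0078, c* = (1−0.28)·3.0078 ≈ 2.1656.
Setting f'(k) = n+g+δ gives 0.49·k^(0.49−1) = 0.089, hence k_gold = (0.49/0.089)^(1/0.51) ≈ 28.3505.
y_gold = 28.3505^0.49 ≈ 5.1494, c_gold = y_gold − 0.089·k_gold ≈ 2.6262.
Gain: Δc = 2.6262 − 2.1656 ≈ 0.4606.

Δc ≈ 0.4606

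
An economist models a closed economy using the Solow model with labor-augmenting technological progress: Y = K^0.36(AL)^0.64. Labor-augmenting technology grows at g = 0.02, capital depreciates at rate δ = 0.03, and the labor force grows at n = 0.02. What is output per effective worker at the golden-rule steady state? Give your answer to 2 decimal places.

y_gold ≈ 2.51

n + g + δ = 0.02 + 0.02 + 0.03 = 0.07.
Golden rule sets MPK = n+g+δ: 0.36·k^(0.36−1) = 0.07, so k_gold = (0.36/0.07)^(1/0.64) ≈ 12.9198.
Output: y_gold = k_gold^0.36 = 12.9198^0.36 ≈ 2.5122.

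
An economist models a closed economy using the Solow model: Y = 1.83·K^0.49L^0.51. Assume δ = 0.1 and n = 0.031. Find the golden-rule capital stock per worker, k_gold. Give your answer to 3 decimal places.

k_gold ≈ 43.450

The effective depreciation rate is n + δ = 0.031 + 0.1 = 0.131.
Setting f'(k) = n+δ gives 0.49·1.83·k^(0.49−1) = 0.131, hence k_gold = (0.49·1.83/0.131)^(1/0.51) ≈ 43.4502.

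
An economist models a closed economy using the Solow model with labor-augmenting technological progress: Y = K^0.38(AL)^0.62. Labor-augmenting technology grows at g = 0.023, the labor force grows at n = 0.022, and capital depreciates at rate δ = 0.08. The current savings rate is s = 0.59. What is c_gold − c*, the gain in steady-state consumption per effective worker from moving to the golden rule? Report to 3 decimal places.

Δc ≈ 0.164

The effective depreciation rate is n + g + δ = 0.022 + 0.023 + 0.08 = 0.125.
Current steady state (s = 0.59): k* = (0.59/0.125)^(1/0.62) ≈ 12.2181, y* = 12.2181^0.38 ≈ 2.5886, c* = (1−0.59)·2.5886 ≈ 1.0613.
At the golden rule the marginal product of capital equals n+g+δ: 0.38·k^(0.38−1) = 0.125. Solving, k_gold = (0.38/0.125)^(1/0.62) ≈ 6.0094.
y_gold = 6.0094^0.38 ≈ 1.9768, c_gold = y_gold − 0.125·k_gold ≈ 1.2256.
Gain: Δc = 1.2256 − 1.0613 ≈ 0.1643.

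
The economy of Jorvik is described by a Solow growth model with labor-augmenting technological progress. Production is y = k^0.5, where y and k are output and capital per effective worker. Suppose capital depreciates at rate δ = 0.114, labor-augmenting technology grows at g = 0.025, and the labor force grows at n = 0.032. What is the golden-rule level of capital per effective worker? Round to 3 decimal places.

n + g + δ = 0.032 + 0.025 + 0.114 = 0.171.
Setting f'(k) = n+g+δ gives 0.5·k^(0.5−1) = 0.171, hence k_gold = (0.5/0.171)^(1/0.5) ≈ 8.5496.

k_gold ≈ 8.550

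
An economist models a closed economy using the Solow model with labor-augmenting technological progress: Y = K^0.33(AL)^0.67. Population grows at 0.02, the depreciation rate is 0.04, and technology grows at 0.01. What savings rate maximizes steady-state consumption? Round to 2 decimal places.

s_gold = 0.33

The effective depreciation rate is n + g + δ = 0.02 + 0.01 + 0.04 = 0.07.
At the golden rule MPK = n+g+δ, and in any Cobb-Douglas steady state s = (n+g+δ)·k/y = MPK·k/y = capital's share 0.33.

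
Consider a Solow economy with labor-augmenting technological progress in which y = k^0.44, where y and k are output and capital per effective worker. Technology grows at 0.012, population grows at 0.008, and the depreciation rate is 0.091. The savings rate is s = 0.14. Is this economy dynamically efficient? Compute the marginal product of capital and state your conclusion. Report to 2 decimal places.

Break-even investment rate: n + g + δ = 0.008 + 0.012 + 0.091 = 0.111.
Steady-state k*: s·k^0.44 = 0.111·k gives k* = (0.14/0.111)^(1/0.56) ≈ 1.5136.
MPK = 0.44·1.5136^(-0.56) ≈ 0.3489.
MPK > n+g+δ = 0.111, so the economy is dynamically efficient (under-saving).

dynamically efficient; MPK ≈ 0.35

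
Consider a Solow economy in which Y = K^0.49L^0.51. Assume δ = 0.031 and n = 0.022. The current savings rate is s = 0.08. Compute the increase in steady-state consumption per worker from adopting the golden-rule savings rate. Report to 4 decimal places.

Δc ≈ 2.9548

n + δ = 0.022 + 0.031 = 0.053.
Current steady state (s = 0.08): k* = (0.08/0.053)^(1/0.51) ≈ 2.2419, y* = 2.2419^0.49 ≈ 1.4853, c* = (1−0.08)·1.4853 ≈ 1.3664.
At the golden rule the marginal product of capital equals n+δ: 0.49·k^(0.49−1) = 0.053. Solving, k_gold = (0.49/0.053)^(1/0.51) ≈ 78.3360.
y_gold = 78.3360^0.49 ≈ 8.4731, c_gold = y_gold − 0.053·k_gold ≈ 4.3213.
Gain: Δc = 4.3213 − 1.3664 ≈ 2.9548.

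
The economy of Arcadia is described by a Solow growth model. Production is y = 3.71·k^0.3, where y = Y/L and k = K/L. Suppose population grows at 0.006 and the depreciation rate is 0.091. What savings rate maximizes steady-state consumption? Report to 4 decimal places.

s_gold = 0.3000

Break-even investment rate: n + δ = 0.006 + 0.091 = 0.097.
At the golden rule MPK = n+δ, and in any Cobb-Douglas steady state s = (n+δ)·k/y = MPK·k/y = capital's share 0.3.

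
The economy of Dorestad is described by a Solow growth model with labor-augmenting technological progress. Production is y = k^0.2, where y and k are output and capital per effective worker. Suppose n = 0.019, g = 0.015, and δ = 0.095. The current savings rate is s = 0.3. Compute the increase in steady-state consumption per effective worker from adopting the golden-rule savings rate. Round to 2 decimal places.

Δc ≈ 0.03

The effective depreciation rate is n + g + δ = 0.019 + 0.015 + 0.095 = 0.129.
Current steady state (s = 0.3): k* = (0.3/0.129)^(1/0.8) ≈ 2.8719, y* = 2.8719^0.2 ≈ 1.2349, c* = (1−0.3)·1.2349 ≈ 0.8644.
Setting f'(k) = n+g+δ gives 0.2·k^(0.2−1) = 0.129, hence k_gold = (0.2/0.129)^(1/0.8) ≈ 1.7300.
y_gold = 1.7300^0.2 ≈ 1.1159, c_gold = y_gold − 0.129·k_gold ≈ 0.8927.
Gain: Δc = 0.8927 − 0.8644 ≈ 0.0283.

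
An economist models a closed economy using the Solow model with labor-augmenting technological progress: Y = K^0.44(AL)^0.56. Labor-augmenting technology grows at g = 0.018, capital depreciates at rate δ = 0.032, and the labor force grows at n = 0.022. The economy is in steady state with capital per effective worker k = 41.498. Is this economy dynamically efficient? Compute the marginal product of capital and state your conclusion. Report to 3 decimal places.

dynamically inefficient; MPK ≈ 0.055

Capital per effective worker breaks even when investment replaces (n + g + δ)·k; here n + g + δ = 0.072.
MPK = 0.44·k^(0.44−1) = 0.44·41.498^(-0.56) ≈ 0.0546.
MPK < 0.072, so the economy is dynamically inefficient (over-saving).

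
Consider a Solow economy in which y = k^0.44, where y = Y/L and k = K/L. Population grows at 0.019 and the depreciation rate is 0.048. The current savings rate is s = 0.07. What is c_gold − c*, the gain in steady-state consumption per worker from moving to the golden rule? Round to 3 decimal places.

Break-even investment rate: n + δ = 0.019 + 0.048 = 0.067.
Current steady state (s = 0.07): k* = (0.07/0.067)^(1/0.56) ≈ 1.0814, y* = 1.0814^0.44 ≈ 1.0350, c* = (1−0.07)·1.0350 ≈ 0.9626.
At the golden rule the marginal product of capital equals n+δ: 0.44·k^(0.44−1) = 0.067. Solving, k_gold = (0.44/0.067)^(1/0.56) ≈ 28.8140.
y_gold = 28.8140^0.44 ≈ 4.3876, c_gold = y_gold − 0.067·k_gold ≈ 2.4570.
Gain: Δc = 2.4570 − 0.9626 ≈ 1.4945.

Δc ≈ 1.494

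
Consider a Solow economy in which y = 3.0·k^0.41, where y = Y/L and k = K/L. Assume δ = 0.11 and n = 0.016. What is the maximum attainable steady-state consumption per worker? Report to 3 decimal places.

c_gold ≈ 8.622

Capital per worker breaks even when investment replaces (n + δ)·k; here n + δ = 0.126.
Setting f'(k) = n+δ gives 0.41·3.0·k^(0.41−1) = 0.126, hence k_gold = (0.41·3.0/0.126)^(1/0.59) ≈ 47.5529.
y_gold = 3.0·47.5529^0.41 ≈ 14.6138.
c_gold = y_gold − (n+δ)·k_gold = 14.6138 − 0.126·47.5529 ≈ 8.6222.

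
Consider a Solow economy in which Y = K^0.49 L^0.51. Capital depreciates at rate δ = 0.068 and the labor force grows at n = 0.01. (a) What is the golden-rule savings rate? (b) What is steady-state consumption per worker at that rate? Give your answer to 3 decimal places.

Break-even investment rate: n + δ = 0.01 + 0.068 = 0.078.
For Cobb-Douglas, s_gold equals capital's share: s_gold = 0.49.
Golden rule sets MPK = n+δ: 0.49·k^(0.49−1) = 0.078, so k_gold = (0.49/0.078)^(1/0.51) ≈ 36.7202.
y_gold = 36.7202^0.49 ≈ 5.8453; c_gold = (1−0.49)·y_gold ≈ 2.9811.

(a) s_gold = 0.490; (b) c_gold ≈ 2.981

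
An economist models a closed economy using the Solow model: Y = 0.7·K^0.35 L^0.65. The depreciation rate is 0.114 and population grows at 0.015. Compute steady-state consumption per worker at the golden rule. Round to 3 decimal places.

c_gold ≈ 0.643

n + δ = 0.015 + 0.114 = 0.129.
Maximizing c = f(k) − (n+δ)·k gives f'(k) = n+δ, i.e. 0.35·0.7·k^(0.35−1) = 0.129, so k_gold = (0.35·0.7/0.129)^(1/0.65) ≈ 2.6827.
y_gold = 0.7·2.6827^0.35 ≈ 0.9888.
c_gold = y_gold − (n+δ)·k_gold = 0.9888 − 0.129·2.6827 ≈ 0.6427.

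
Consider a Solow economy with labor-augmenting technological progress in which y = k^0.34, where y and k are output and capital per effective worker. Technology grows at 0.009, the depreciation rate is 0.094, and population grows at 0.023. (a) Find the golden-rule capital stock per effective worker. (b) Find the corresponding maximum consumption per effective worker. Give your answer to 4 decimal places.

The effective depreciation rate is n + g + δ = 0.023 + 0.009 + 0.094 = 0.126.
At the golden rule the marginal product of capital equals n+g+δ: 0.34·k^(0.34−1) = 0.126. Solving, k_gold = (0.34/0.126)^(1/0.66) ≈ 4.4998.
y_gold = 4.4998^0.34 ≈ 1.6676; c_gold = y_gold − 0.126·k_gold ≈ 1.1006.

(a) k_gold ≈ 4.4998; (b) c_gold ≈ 1.1006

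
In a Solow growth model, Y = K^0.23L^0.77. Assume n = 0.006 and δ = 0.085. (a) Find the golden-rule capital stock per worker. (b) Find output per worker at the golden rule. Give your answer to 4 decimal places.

n + δ = 0.006 + 0.085 = 0.091.
Maximizing c = f(k) − (n+δ)·k gives f'(k) = n+δ, i.e. 0.23·k^(0.23−1) = 0.091, so k_gold = (0.23/0.091)^(1/0.77) ≈ 3.3340.
y_gold = 3.3340^0.23 ≈ 1.3191.

(a) k_gold ≈ 3.3340; (b) y_gold ≈ 1.3191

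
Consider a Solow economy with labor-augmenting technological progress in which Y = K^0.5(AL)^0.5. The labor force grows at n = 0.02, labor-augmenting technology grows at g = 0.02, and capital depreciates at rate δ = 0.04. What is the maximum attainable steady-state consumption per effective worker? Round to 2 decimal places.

c_gold ≈ 3.12

The effective depreciation rate is n + g + δ = 0.02 + 0.02 + 0.04 = 0.08.
At the golden rule the marginal product of capital equals n+g+δ: 0.5·k^(0.5−1) = 0.08. Solving, k_gold = (0.5/0.08)^(1/0.5) ≈ 39.0625.
y_gold = 39.0625^0.5 ≈ 6.2500.
c_gold = y_gold − (n+g+δ)·k_gold = 6.2500 − 0.08·39.0625 ≈ 3.1250.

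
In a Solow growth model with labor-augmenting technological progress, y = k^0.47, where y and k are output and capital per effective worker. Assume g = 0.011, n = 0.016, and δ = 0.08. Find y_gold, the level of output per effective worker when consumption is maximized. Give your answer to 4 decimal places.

y_gold ≈ 3.7150

Capital per effective worker breaks even when investment replaces (n + g + δ)·k; here n + g + δ = 0.107.
Setting f'(k) = n+g+δ gives 0.47·k^(0.47−1) = 0.107, hence k_gold = (0.47/0.107)^(1/0.53) ≈ 16.3180.
Output: y_gold = k_gold^0.47 = 16.3180^0.47 ≈ 3.7150.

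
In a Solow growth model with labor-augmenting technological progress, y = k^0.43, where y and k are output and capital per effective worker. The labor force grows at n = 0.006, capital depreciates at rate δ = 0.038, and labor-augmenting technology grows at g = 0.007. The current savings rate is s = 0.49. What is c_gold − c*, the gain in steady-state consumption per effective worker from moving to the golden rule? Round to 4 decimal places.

Capital per effective worker breaks even when investment replaces (n + g + δ)·k; here n + g + δ = 0.051.
Current steady state (s = 0.49): k* = (0.49/0.051)^(1/0.57) ≈ 52.9548, y* = 52.9548^0.43 ≈ 5.5116, c* = (1−0.49)·5.5116 ≈ 2.8109.
Setting f'(k) = n+g+δ gives 0.43·k^(0.43−1) = 0.051, hence k_gold = (0.43/0.051)^(1/0.57) ≈ 42.1098.
y_gold = 42.1098^0.43 ≈ 4.9944, c_gold = y_gold − 0.051·k_gold ≈ 2.8468.
Gain: Δc = 2.8468 − 2.8109 ≈ 0.0359.

Δc ≈ 0.0359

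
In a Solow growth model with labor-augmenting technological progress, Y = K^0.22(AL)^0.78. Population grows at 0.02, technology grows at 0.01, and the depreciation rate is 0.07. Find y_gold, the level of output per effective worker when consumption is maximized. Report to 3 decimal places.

y_gold ≈ 1.249

Break-even investment rate: n + g + δ = 0.02 + 0.01 + 0.07 = 0.1.
At the golden rule the marginal product of capital equals n+g+δ: 0.22·k^(0.22−1) = 0.1. Solving, k_gold = (0.22/0.1)^(1/0.78) ≈ 2.7479.
Output: y_gold = k_gold^0.22 = 2.7479^0.22 ≈ 1.2491.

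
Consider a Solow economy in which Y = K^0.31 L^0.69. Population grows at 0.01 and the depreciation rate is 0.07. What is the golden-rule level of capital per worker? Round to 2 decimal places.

k_gold ≈ 7.12

n + δ = 0.01 + 0.07 = 0.08.
Setting f'(k) = n+δ gives 0.31·k^(0.31−1) = 0.08, hence k_gold = (0.31/0.08)^(1/0.69) ≈ 7.1214.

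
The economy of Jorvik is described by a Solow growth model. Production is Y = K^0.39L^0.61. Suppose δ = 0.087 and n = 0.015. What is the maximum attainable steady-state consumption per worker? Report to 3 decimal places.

c_gold ≈ 1.438

Break-even investment rate: n + δ = 0.015 + 0.087 = 0.102.
Setting f'(k) = n+δ gives 0.39·k^(0.39−1) = 0.102, hence k_gold = (0.39/0.102)^(1/0.61) ≈ 9.0128.
y_gold = 9.0128^0.39 ≈ 2.3572.
c_gold = y_gold − (n+δ)·k_gold = 2.3572 − 0.102·9.0128 ≈ 1.4379.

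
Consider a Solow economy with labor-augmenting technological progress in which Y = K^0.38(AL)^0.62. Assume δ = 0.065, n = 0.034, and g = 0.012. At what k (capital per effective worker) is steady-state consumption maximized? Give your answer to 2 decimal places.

Capital per effective worker breaks even when investment replaces (n + g + δ)·k; here n + g + δ = 0.111.
At the golden rule the marginal product of capital equals n+g+δ: 0.38·k^(0.38−1) = 0.111. Solving, k_gold = (0.38/0.111)^(1/0.62) ≈ 7.2784.

k_gold ≈ 7.28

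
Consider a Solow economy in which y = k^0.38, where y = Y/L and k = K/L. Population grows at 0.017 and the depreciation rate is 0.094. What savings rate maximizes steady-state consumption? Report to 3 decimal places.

s_gold = 0.380

n + δ = 0.017 + 0.094 = 0.111.
At the golden rule MPK = n+δ, and in any Cobb-Douglas steady state s = (n+δ)·k/y = MPK·k/y = capital's share 0.38.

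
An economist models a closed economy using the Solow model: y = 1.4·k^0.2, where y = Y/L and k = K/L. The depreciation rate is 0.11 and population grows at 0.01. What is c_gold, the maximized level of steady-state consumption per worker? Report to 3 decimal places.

c_gold ≈ 1.384

n + δ = 0.01 + 0.11 = 0.12.
Golden rule sets MPK = n+δ: 0.2·1.4·k^(0.2−1) = 0.12, so k_gold = (0.2·1.4/0.12)^(1/0.8) ≈ 2.8838.
y_gold = 1.4·2.8838^0.2 ≈ 1.7303.
c_gold = y_gold − (n+δ)·k_gold = 1.7303 − 0.12·2.8838 ≈ 1.3842.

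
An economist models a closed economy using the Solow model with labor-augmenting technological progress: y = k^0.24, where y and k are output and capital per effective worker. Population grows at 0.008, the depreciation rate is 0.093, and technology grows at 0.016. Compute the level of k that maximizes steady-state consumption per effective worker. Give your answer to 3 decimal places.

Break-even investment rate: n + g + δ = 0.008 + 0.016 + 0.093 = 0.117.
Maximizing c = f(k) − (n+g+δ)·k gives f'(k) = n+g+δ, i.e. 0.24·k^(0.24−1) = 0.117, so k_gold = (0.24/0.117)^(1/0.76) ≈ 2.5737.

k_gold ≈ 2.574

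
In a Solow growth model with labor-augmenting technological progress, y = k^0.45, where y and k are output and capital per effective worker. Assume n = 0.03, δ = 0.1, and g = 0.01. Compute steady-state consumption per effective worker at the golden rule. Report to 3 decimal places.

c_gold ≈ 1.430

The effective depreciation rate is n + g + δ = 0.03 + 0.01 + 0.1 = 0.14.
Maximizing c = f(k) − (n+g+δ)·k gives f'(k) = n+g+δ, i.e. 0.45·k^(0.45−1) = 0.14, so k_gold = (0.45/0.14)^(1/0.55) ≈ 8.3555.
y_gold = 8.3555^0.45 ≈ 2.5995.
c_gold = y_gold − (n+g+δ)·k_gold = 2.5995 − 0.14·8.3555 ≈ 1.4297.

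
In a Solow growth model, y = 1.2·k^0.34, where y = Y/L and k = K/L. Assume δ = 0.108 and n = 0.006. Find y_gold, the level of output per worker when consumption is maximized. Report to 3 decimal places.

y_gold ≈ 2.314

n + δ = 0.006 + 0.108 = 0.114.
Golden rule sets MPK = n+δ: 0.34·1.2·k^(0.34−1) = 0.114, so k_gold = (0.34·1.2/0.114)^(1/0.66) ≈ 6.9028.
Output: y_gold = 1.2·k_gold^0.34 = 1.2·6.9028^0.34 ≈ 2.3145.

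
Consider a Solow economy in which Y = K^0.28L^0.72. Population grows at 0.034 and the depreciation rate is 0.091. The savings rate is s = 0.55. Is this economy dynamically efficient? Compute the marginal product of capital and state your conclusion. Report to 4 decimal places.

dynamically inefficient; MPK ≈ 0.0636

Capital per worker breaks even when investment replaces (n + δ)·k; here n + δ = 0.125.
Steady-state k*: s·k^0.28 = 0.125·k gives k* = (0.55/0.125)^(1/0.72) ≈ 7.8286.
MPK = 0.28·7.8286^(-0.72) ≈ 0.0636.
MPK < n+δ = 0.125, so the economy is dynamically inefficient (over-saving).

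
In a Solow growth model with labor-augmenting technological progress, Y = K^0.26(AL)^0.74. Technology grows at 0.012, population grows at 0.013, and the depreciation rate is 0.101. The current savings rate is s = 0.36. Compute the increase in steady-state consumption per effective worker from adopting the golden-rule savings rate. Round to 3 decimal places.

Break-even investment rate: n + g + δ = 0.013 + 0.012 + 0.101 = 0.126.
Current steady state (s = 0.36): k* = (0.36/0.126)^(1/0.74) ≈ 4.1317, y* = 4.1317^0.26 ≈ 1.4461, c* = (1−0.36)·1.4461 ≈ 0.9255.
Golden rule sets MPK = n+g+δ: 0.26·k^(0.26−1) = 0.126, so k_gold = (0.26/0.126)^(1/0.74) ≈ 2.6616.
y_gold = 2.6616^0.26 ≈ 1.2898, c_gold = y_gold − 0.126·k_gold ≈ 0.9545.
Gain: Δc = 0.9545 − 0.9255 ≈ 0.0290.

Δc ≈ 0.029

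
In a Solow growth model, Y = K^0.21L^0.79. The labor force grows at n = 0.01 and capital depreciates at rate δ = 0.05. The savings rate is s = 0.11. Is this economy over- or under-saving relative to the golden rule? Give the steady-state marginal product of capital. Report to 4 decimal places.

under-saving; MPK ≈ 0.1145

Break-even investment rate: n + δ = 0.01 + 0.05 = 0.06.
Steady-state k*: s·k^0.21 = 0.06·k gives k* = (0.11/0.06)^(1/0.79) ≈ 2.1539.
MPK = 0.21·2.1539^(-0.79) ≈ 0.1145.
MPK > n+δ = 0.06, so the economy is dynamically efficient (under-saving).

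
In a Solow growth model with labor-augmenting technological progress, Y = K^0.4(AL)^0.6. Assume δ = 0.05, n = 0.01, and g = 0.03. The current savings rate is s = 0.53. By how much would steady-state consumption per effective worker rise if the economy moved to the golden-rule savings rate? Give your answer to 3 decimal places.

Δc ≈ 0.089

Break-even investment rate: n + g + δ = 0.01 + 0.03 + 0.05 = 0.09.
Current steady state (s = 0.53): k* = (0.53/0.09)^(1/0.6) ≈ 19.2039, y* = 19.2039^0.4 ≈ 3.2610, c* = (1−0.53)·3.2610 ≈ 1.5327.
Setting f'(k) = n+g+δ gives 0.4·k^(0.4−1) = 0.09, hence k_gold = (0.4/0.09)^(1/0.6) ≈ 12.0142.
y_gold = 12.0142^0.4 ≈ 2.7032, c_gold = y_gold − 0.09·k_gold ≈ 1.6219.
Gain: Δc = 1.6219 − 1.5327 ≈ 0.0892.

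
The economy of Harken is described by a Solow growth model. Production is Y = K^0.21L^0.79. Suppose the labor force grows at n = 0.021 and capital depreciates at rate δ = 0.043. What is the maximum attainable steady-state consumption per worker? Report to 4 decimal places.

The effective depreciation rate is n + δ = 0.021 + 0.043 = 0.064.
Maximizing c = f(k) − (n+δ)·k gives f'(k) = n+δ, i.e. 0.21·k^(0.21−1) = 0.064, so k_gold = (0.21/0.064)^(1/0.79) ≈ 4.5000.
y_gold = 4.5000^0.21 ≈ 1.3714.
c_gold = y_gold − (n+δ)·k_gold = 1.3714 − 0.064·4.5000 ≈ 1.0834.

c_gold ≈ 1.0834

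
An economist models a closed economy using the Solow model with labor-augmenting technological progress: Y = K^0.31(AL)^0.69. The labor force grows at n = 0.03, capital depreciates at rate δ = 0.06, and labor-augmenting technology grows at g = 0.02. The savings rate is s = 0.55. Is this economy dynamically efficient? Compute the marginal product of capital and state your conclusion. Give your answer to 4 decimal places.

dynamically inefficient; MPK ≈ 0.0620

Capital per effective worker breaks even when investment replaces (n + g + δ)·k; here n + g + δ = 0.11.
Steady-state k*: s·k^0.31 = 0.11·k gives k* = (0.55/0.11)^(1/0.69) ≈ 10.3039.
MPK = 0.31·10.3039^(-0.69) ≈ 0.0620.
MPK < n+g+δ = 0.11, so the economy is dynamically inefficient (over-saving).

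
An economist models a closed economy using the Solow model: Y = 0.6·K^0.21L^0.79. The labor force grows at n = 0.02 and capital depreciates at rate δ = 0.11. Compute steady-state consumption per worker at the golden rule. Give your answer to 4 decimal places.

Break-even investment rate: n + δ = 0.02 + 0.11 = 0.13.
Setting f'(k) = n+δ gives 0.21·0.6·k^(0.21−1) = 0.13, hence k_gold = (0.21·0.6/0.13)^(1/0.79) ≈ 0.9612.
y_gold = 0.6·0.9612^0.21 ≈ 0.5950.
c_gold = y_gold − (n+δ)·k_gold = 0.5950 − 0.13·0.9612 ≈ 0.4701.

c_gold ≈ 0.4701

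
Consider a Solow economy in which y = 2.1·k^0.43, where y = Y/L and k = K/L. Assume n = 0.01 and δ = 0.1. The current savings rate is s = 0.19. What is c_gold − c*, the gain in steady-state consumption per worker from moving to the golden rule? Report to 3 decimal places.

Δc ≈ 1.363

Break-even investment rate: n + δ = 0.01 + 0.1 = 0.11.
Current steady state (s = 0.19): k* = (0.19·2.1/0.11)^(1/0.57) ≈ 9.5878, y* = 2.1·9.5878^0.43 ≈ 5.5508, c* = (1−0.19)·5.5508 ≈ 4.4962.
Maximizing c = f(k) − (n+δ)·k gives f'(k) = n+δ, i.e. 0.43·2.1·k^(0.43−1) = 0.11, so k_gold = (0.43·2.1/0.11)^(1/0.57) ≈ 40.1815.
y_gold = 2.1·40.1815^0.43 ≈ 10.2790, c_gold = y_gold − 0.11·k_gold ≈ 5.8590.
Gain: Δc = 5.8590 − 4.4962 ≈ 1.3628.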